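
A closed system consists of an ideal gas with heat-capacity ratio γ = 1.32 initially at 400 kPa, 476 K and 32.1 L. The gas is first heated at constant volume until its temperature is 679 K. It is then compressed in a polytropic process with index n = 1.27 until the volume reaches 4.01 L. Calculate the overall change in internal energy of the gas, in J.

n = P₁V₁/(RT₁) = 400×32.1/(8.314×476) = 3.24 mol.
Step 1 — Isochoric: V stays 32.1 L; P/T = const ⇒ T₂ = 679 K, P₂ = 571 kPa.
W = 0 (no volume change).
ΔU = nCvΔT = 3.24×26.0×(679−476) = 17100 J.
Q = ΔU = 17100 J.
State after step 1: P = 571 kPa, V = 32.1 L, T = 679 K.
Step 2 — Polytropic n=1.27: T₂ = T₁(V₁/V₂)^(n−1) = 679×(8.00)^0.27 = 1190 K; P₂ = P₁(V₁/V₂)^n = 8010 kPa.
W = (P₁V₁−P₂V₂)/(n−1) = (571×32.1−8010×4.01)/0.27 = -51100 J.
ΔU = nCvΔT = 3.24×26.0×(1190−679) = 43100 J.
Q = ΔU + W = -7990 J.
Net over both steps: W = -51100 J, Q = 9130 J, ΔU = 60200 J.

60200 J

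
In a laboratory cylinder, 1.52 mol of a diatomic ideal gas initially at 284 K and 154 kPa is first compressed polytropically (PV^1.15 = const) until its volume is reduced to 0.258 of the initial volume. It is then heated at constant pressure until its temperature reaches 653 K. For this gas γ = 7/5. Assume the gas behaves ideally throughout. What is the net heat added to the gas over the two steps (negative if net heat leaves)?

V₁ = nRT₁/P₁ = 1.52×8.314×284/154 = 23.3 L.
Step 1 — Polytropic n=1.15: T₂ = T₁(V₁/V₂)^(n−1) = 284×(3.88)^0.15 = 348 K; P₂ = P₁(V₁/V₂)^n = 731 kPa.
W = (P₁V₁−P₂V₂)/(n−1) = (154×23.3−731×6.01)/0.15 = -5390 J.
ΔU = nCvΔT = 1.52×20.8×(348−284) = 2020 J.
Q = ΔU + W = -3370 J.
State after step 1: P = 731 kPa, V = 6.01 L, T = 348 K.
Step 2 — Isobaric: P stays 731 kPa; V/T = const ⇒ T₂ = 653 K, V₂ = 11.3 L.
W = PΔV = 731×(11.3−6.01) kPa·L = 3850 J.
ΔU = nCvΔT = 1.52×20.8×(653−348) = 9640 J.
Q = ΔU + W = nCpΔT = 13500 J.
Net over both steps: W = -1540 J, Q = 10100 J, ΔU = 11700 J.

10100 J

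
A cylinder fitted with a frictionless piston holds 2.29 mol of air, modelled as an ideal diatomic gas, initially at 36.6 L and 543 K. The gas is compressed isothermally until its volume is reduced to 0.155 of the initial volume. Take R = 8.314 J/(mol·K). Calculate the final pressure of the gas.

1820 kPa

P₁ = nRT₁/V₁ = 2.29×8.314×543/36.6 = 282 kPa.
Isothermal: T stays 543 K; PV = const ⇒ V₂ = 5.67 L, P₂ = 1820 kPa.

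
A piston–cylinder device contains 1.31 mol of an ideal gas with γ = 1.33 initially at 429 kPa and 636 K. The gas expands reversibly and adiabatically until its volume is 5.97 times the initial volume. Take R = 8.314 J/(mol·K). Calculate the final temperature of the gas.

V₁ = nRT₁/P₁ = 1.31×8.314×636/429 = 16.1 L.
Adiabatic: TV^(γ−1) = const ⇒ T₂ = 636×(0.168)^0.330 = 353 K; PV^γ = const ⇒ P₂ = 39.8 kPa.

353 K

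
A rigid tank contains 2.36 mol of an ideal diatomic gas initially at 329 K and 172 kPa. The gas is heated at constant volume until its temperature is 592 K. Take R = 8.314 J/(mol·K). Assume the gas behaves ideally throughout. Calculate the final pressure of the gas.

309 kPa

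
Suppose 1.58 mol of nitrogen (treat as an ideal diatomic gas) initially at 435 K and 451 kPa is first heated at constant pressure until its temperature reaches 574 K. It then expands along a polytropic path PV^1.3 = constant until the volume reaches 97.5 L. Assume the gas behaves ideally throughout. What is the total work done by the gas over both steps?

12200 J

V₁ = nRT₁/P₁ = 1.58×8.314×435/451 = 12.7 L.
Step 1 — Isobaric: P stays 451 kPa; V/T = const ⇒ T₂ = 574 K, V₂ = 16.7 L.
W = PΔV = 451×(16.7−12.7) kPa·L = 1830 J.
ΔU = nCvΔT = 1.58×20.8×(574−435) = 4560 J.
Q = ΔU + W = nCpΔT = 6390 J.
State after step 1: P = 451 kPa, V = 16.7 L, T = 574 K.
Step 2 — Polytropic n=1.3: T₂ = T₁(V₁/V₂)^(n−1) = 574×(0.171)^0.30 = 338 K; P₂ = P₁(V₁/V₂)^n = 45.6 kPa.
W = (P₁V₁−P₂V₂)/(n−1) = (451×16.7−45.6×97.5)/0.30 = 10300 J.
ΔU = nCvΔT = 1.58×20.8×(338−574) = -7740 J.
Q = ΔU + W = 2580 J.
Net over both steps: W = 12200 J, Q = 8970 J, ΔU = -3180 J.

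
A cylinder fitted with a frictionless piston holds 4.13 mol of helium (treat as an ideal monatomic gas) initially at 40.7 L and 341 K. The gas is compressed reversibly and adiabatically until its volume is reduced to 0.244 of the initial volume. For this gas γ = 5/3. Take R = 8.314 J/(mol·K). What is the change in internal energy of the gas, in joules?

27400 J

P₁ = nRT₁/V₁ = 4.13×8.314×341/40.7 = 288 kPa.
Adiabatic: TV^(γ−1) = const ⇒ T₂ = 341×(4.10)^0.667 = 873 K; PV^γ = const ⇒ P₂ = 3020 kPa.
For an ideal gas ΔU = nCvΔT with Cv = (3/2)R = 12.5 J/(mol·K).
ΔU = 4.13×12.5×(873−341) = 27400 J.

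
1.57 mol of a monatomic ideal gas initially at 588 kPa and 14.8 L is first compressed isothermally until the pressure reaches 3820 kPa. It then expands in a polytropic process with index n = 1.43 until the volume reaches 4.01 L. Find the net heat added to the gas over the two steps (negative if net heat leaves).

-14700 J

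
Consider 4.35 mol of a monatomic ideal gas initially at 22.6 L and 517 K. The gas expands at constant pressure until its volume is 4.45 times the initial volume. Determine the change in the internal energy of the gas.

P₁ = nRT₁/V₁ = 4.35×8.314×517/22.6 = 827 kPa.
Isobaric: P stays 827 kPa; V/T = const ⇒ T₂ = 2300 K, V₂ = 101 L.
For an ideal gas ΔU = nCvΔT with Cv = (3/2)R = 12.5 J/(mol·K).
ΔU = 4.35×12.5×(2300−517) = 96800 J.

96800 J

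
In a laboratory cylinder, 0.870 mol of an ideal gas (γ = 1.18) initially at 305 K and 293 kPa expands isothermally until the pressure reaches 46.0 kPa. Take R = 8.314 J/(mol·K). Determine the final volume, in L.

48.0 L

V₁ = nRT₁/P₁ = 0.870×8.314×305/293 = 7.53 L.
Isothermal: T stays 305 K; PV = const ⇒ V₂ = 48.0 L, P₂ = 46.0 kPa.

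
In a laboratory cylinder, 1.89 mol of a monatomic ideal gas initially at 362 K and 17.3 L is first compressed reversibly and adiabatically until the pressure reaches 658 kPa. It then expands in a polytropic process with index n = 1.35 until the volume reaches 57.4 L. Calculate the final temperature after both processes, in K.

P₁ = nRT₁/V₁ = 1.89×8.314×362/17.3 = 329 kPa.
Step 1 — Adiabatic: T₂/T₁ = (P₂/P₁)^((γ−1)/γ) ⇒ T₂ = 362×(2.00)^0.400 = 478 K; V₂ = 11.4 L.
ΔU = nCvΔT = 1.89×12.5×(478−362) = 2730 J.
Q = 0 for an adiabatic process, so W = −ΔU = -2730 J.
State after step 1: P = 658 kPa, V = 11.4 L, T = 478 K.
Step 2 — Polytropic n=1.35: T₂ = T₁(V₁/V₂)^(n−1) = 478×(0.199)^0.35 = 271 K; P₂ = P₁(V₁/V₂)^n = 74.3 kPa.
W = (P₁V₁−P₂V₂)/(n−1) = (658×11.4−74.3×57.4)/0.35 = 9260 J.
ΔU = nCvΔT = 1.89×12.5×(271−478) = -4860 J.
Q = ΔU + W = 4400 J.
Net over both steps: W = 6540 J, Q = 4400 J, ΔU = -2130 J.

271 K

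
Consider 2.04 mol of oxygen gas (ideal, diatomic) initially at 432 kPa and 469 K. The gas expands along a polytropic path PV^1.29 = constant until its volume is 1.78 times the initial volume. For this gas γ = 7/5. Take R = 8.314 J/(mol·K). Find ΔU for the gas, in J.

-3060 J

V₁ = nRT₁/P₁ = 2.04×8.314×469/432 = 18.4 L.
Polytropic n=1.29: T₂ = T₁(V₁/V₂)^(n−1) = 469×(0.562)^0.29 = 397 K; P₂ = P₁(V₁/V₂)^n = 205 kPa.
For an ideal gas ΔU = nCvΔT with Cv = (5/2)R = 20.8 J/(mol·K).
ΔU = 2.04×20.8×(397−469) = -3060 J.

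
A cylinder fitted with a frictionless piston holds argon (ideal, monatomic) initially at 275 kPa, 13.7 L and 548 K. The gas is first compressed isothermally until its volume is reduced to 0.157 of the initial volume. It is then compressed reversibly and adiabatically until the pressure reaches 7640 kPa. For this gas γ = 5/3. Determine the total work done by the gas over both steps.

n = P₁V₁/(RT₁) = 275×13.7/(8.314×548) = 0.827 mol.
Step 1 — Isothermal: T stays 548 K; PV = const ⇒ V₂ = 2.15 L, P₂ = 1750 kPa.
ΔU = 0 (ideal gas, T constant).
W = nRT ln(V₂/V₁) = 0.827×8.314×548×ln(0.157) = -6980 J.
Q = ΔU + W = -6980 J.
State after step 1: P = 1750 kPa, V = 2.15 L, T = 548 K.
Step 2 — Adiabatic: T₂/T₁ = (P₂/P₁)^((γ−1)/γ) ⇒ T₂ = 548×(4.36)^0.400 = 988 K; V₂ = 0.889 L.
ΔU = nCvΔT = 0.827×12.5×(988−548) = 4530 J.
Q = 0 for an adiabatic process, so W = −ΔU = -4530 J.
Net over both steps: W = -11500 J, Q = -6980 J, ΔU = 4530 J.

-11500 J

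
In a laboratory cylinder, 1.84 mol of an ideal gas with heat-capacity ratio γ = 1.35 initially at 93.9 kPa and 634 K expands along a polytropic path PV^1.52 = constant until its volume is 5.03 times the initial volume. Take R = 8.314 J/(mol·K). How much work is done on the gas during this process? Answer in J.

V₁ = nRT₁/P₁ = 1.84×8.314×634/93.9 = 103 L.
Polytropic n=1.52: T₂ = T₁(V₁/V₂)^(n−1) = 634×(0.199)^0.52 = 274 K; P₂ = P₁(V₁/V₂)^n = 8.06 kPa.
W = (P₁V₁−P₂V₂)/(n−1) = (93.9×103−8.06×520)/0.52 = 10600 J.
Work done on the gas = −W_by = -10600 J.

-10600 J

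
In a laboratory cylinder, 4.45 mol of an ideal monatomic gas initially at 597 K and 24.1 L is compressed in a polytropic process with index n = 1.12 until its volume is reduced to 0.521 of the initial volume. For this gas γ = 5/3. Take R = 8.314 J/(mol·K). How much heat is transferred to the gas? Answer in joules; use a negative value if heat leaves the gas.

P₁ = nRT₁/V₁ = 4.45×8.314×597/24.1 = 916 kPa.
Polytropic n=1.12: T₂ = T₁(V₁/V₂)^(n−1) = 597×(1.92)^0.12 = 646 K; P₂ = P₁(V₁/V₂)^n = 1900 kPa.
W = (P₁V₁−P₂V₂)/(n−1) = (916×24.1−1900×12.6)/0.12 = -15000 J.
ΔU = nCvΔT = 4.45×12.5×(646−597) = 2700 J.
Q = ΔU + W = -12300 J.

-12300 J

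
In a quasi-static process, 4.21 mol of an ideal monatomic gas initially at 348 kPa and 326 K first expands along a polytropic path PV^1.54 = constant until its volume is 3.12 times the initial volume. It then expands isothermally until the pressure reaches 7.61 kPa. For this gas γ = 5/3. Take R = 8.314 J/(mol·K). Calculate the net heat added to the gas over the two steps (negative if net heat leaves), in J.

V₁ = nRT₁/P₁ = 4.21×8.314×326/348 = 32.8 L.
Step 1 — Polytropic n=1.54: T₂ = T₁(V₁/V₂)^(n−1) = 326×(0.321)^0.54 = 176 K; P₂ = P₁(V₁/V₂)^n = 60.3 kPa.
W = (P₁V₁−P₂V₂)/(n−1) = (348×32.8−60.3×102)/0.54 = 9700 J.
ΔU = nCvΔT = 4.21×12.5×(176−326) = -7860 J.
Q = ΔU + W = 1840 J.
State after step 1: P = 60.3 kPa, V = 102 L, T = 176 K.
Step 2 — Isothermal: T stays 176 K; PV = const ⇒ V₂ = 811 L, P₂ = 7.61 kPa.
ΔU = 0 (ideal gas, T constant).
W = nRT ln(V₂/V₁) = 4.21×8.314×176×ln(7.93) = 12800 J.
Q = ΔU + W = 12800 J.
Net over both steps: W = 22500 J, Q = 14600 J, ΔU = -7860 J.

14600 J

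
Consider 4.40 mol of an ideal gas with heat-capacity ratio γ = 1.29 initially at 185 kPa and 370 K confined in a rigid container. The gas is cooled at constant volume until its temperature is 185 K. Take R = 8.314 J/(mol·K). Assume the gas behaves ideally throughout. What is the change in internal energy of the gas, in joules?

-23300 J

V₁ = nRT₁/P₁ = 4.40×8.314×370/185 = 73.2 L.
Isochoric: V stays 73.2 L; P/T = const ⇒ T₂ = 185 K, P₂ = 92.5 kPa.
For an ideal gas ΔU = nCvΔT with Cv = R/(γ−1) = 28.7 J/(mol·K).
ΔU = 4.40×28.7×(185−370) = -23300 J.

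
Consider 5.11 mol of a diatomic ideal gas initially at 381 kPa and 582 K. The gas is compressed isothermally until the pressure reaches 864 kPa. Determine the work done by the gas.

-20200 J

V₁ = nRT₁/P₁ = 5.11×8.314×582/381 = 64.9 L.
Isothermal: T stays 582 K; PV = const ⇒ V₂ = 28.6 L, P₂ = 864 kPa.
W = nRT ln(V₂/V₁) = 5.11×8.314×582×ln(0.441) = -20200 J.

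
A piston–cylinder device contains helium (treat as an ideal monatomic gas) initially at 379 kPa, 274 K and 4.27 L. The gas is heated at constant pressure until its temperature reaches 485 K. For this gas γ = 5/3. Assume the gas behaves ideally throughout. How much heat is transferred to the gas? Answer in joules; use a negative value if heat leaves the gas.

3120 J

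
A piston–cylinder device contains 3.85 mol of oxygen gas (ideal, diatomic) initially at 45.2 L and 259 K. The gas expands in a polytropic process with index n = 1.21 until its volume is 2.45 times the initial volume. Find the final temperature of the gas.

215 K

P₁ = nRT₁/V₁ = 3.85×8.314×259/45.2 = 183 kPa.
Polytropic n=1.21: T₂ = T₁(V₁/V₂)^(n−1) = 259×(0.408)^0.21 = 215 K; P₂ = P₁(V₁/V₂)^n = 62.0 kPa.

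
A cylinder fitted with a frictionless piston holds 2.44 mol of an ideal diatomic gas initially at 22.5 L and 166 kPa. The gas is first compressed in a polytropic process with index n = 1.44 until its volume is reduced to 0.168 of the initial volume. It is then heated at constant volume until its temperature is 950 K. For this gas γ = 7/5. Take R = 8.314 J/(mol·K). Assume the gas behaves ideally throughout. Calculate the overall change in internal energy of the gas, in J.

T₁ = P₁V₁/(nR) = 166×22.5/(2.44×8.314) = 184 K.
Step 1 — Polytropic n=1.44: T₂ = T₁(V₁/V₂)^(n−1) = 184×(5.95)^0.44 = 404 K; P₂ = P₁(V₁/V₂)^n = 2170 kPa.
W = (P₁V₁−P₂V₂)/(n−1) = (166×22.5−2170×3.78)/0.44 = -10100 J.
ΔU = nCvΔT = 2.44×20.8×(404−184) = 11100 J.
Q = ΔU + W = 1010 J.
State after step 1: P = 2170 kPa, V = 3.78 L, T = 404 K.
Step 2 — Isochoric: V stays 3.78 L; P/T = const ⇒ T₂ = 950 K, P₂ = 5100 kPa.
W = 0 (no volume change).
ΔU = nCvΔT = 2.44×20.8×(950−404) = 27700 J.
Q = ΔU = 27700 J.
Net over both steps: W = -10100 J, Q = 28700 J, ΔU = 38800 J.

38800 J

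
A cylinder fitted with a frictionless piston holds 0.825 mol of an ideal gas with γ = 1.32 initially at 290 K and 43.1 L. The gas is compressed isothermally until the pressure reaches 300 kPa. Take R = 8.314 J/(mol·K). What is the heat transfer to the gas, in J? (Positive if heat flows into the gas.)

-3720 J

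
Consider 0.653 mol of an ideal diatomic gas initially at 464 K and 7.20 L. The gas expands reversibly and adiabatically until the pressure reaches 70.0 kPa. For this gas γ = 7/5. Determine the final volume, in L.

22.7 L

P₁ = nRT₁/V₁ = 0.653×8.314×464/7.20 = 350 kPa.
Adiabatic: T₂/T₁ = (P₂/P₁)^((γ−1)/γ) ⇒ T₂ = 464×(0.200)^0.286 = 293 K; V₂ = 22.7 L.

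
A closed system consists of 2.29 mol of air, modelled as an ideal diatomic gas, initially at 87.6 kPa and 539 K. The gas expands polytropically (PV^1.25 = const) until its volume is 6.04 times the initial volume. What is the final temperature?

344 K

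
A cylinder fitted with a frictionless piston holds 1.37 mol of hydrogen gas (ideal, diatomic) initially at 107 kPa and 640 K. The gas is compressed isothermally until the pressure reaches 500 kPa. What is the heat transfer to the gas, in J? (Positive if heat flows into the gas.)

V₁ = nRT₁/P₁ = 1.37×8.314×640/107 = 68.1 L.
Isothermal: T stays 640 K; PV = const ⇒ V₂ = 14.6 L, P₂ = 500 kPa.
ΔU = 0 (ideal gas, T constant).
W = nRT ln(V₂/V₁) = 1.37×8.314×640×ln(0.214) = -11200 J.
Q = ΔU + W = -11200 J.

-11200 J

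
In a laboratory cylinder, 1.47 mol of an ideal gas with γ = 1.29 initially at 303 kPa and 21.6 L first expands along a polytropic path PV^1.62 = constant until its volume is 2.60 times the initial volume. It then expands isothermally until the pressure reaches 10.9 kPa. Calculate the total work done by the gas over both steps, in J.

T₁ = P₁V₁/(nR) = 303×21.6/(1.47×8.314) = 536 K.
Step 1 — Polytropic n=1.62: T₂ = T₁(V₁/V₂)^(n−1) = 536×(0.385)^0.62 = 296 K; P₂ = P₁(V₁/V₂)^n = 64.4 kPa.
W = (P₁V₁−P₂V₂)/(n−1) = (303×21.6−64.4×56.2)/0.62 = 4720 J.
ΔU = nCvΔT = 1.47×28.7×(296−536) = -10100 J.
Q = ΔU + W = -5370 J.
State after step 1: P = 64.4 kPa, V = 56.2 L, T = 296 K.
Step 2 — Isothermal: T stays 296 K; PV = const ⇒ V₂ = 332 L, P₂ = 10.9 kPa.
ΔU = 0 (ideal gas, T constant).
W = nRT ln(V₂/V₁) = 1.47×8.314×296×ln(5.91) = 6430 J.
Q = ΔU + W = 6430 J.
Net over both steps: W = 11200 J, Q = 1060 J, ΔU = -10100 J.

11200 J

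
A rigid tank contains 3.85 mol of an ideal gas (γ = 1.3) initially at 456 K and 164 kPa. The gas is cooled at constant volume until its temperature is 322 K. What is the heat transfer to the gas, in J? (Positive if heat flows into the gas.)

-14300 J

V₁ = nRT₁/P₁ = 3.85×8.314×456/164 = 89.0 L.
Isochoric: V stays 89.0 L; P/T = const ⇒ T₂ = 322 K, P₂ = 116 kPa.
W = 0 (no volume change).
ΔU = nCvΔT = 3.85×27.7×(322−456) = -14300 J.
Q = ΔU = -14300 J.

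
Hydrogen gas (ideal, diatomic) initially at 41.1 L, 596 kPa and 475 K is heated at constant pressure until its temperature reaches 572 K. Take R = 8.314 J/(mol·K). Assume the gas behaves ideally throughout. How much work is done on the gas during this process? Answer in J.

-5000 J

n = P₁V₁/(RT₁) = 596×41.1/(8.314×475) = 6.20 mol.
Isobaric: P stays 596 kPa; V/T = const ⇒ T₂ = 572 K, V₂ = 49.5 L.
W = PΔV = 596×(49.5−41.1) kPa·L = 5000 J.
Work done on the gas = −W_by = -5000 J.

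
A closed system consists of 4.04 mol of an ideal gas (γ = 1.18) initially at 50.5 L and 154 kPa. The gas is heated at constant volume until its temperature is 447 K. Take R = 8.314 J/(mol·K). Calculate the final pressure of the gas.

T₁ = P₁V₁/(nR) = 154×50.5/(4.04×8.314) = 232 K.
Isochoric: V stays 50.5 L; P/T = const ⇒ T₂ = 447 K, P₂ = 297 kPa.

297 kPa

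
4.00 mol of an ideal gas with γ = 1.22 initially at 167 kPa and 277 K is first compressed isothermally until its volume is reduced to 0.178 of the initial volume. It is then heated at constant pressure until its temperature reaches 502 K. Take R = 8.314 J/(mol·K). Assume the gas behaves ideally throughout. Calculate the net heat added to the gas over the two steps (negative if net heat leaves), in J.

V₁ = nRT₁/P₁ = 4.00×8.314×277/167 = 55.2 L.
Step 1 — Isothermal: T stays 277 K; PV = const ⇒ V₂ = 9.82 L, P₂ = 938 kPa.
ΔU = 0 (ideal gas, T constant).
W = nRT ln(V₂/V₁) = 4.00×8.314×277×ln(0.178) = -15900 J.
Q = ΔU + W = -15900 J.
State after step 1: P = 938 kPa, V = 9.82 L, T = 277 K.
Step 2 — Isobaric: P stays 938 kPa; V/T = const ⇒ T₂ = 502 K, V₂ = 17.8 L.
W = PΔV = 938×(17.8−9.82) kPa·L = 7480 J.
ΔU = nCvΔT = 4.00×37.8×(502−277) = 34000 J.
Q = ΔU + W = nCpΔT = 41500 J.
Net over both steps: W = -8420 J, Q = 25600 J, ΔU = 34000 J.

25600 J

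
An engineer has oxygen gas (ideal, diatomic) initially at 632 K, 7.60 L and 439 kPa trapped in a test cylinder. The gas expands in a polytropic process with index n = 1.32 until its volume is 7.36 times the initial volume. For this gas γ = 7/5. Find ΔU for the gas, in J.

-3940 J

n = P₁V₁/(RT₁) = 439×7.60/(8.314×632) = 0.635 mol.
Polytropic n=1.32: T₂ = T₁(V₁/V₂)^(n−1) = 632×(0.136)^0.32 = 334 K; P₂ = P₁(V₁/V₂)^n = 31.5 kPa.
For an ideal gas ΔU = nCvΔT with Cv = (5/2)R = 20.8 J/(mol·K).
ΔU = 0.635×20.8×(334−632) = -3940 J.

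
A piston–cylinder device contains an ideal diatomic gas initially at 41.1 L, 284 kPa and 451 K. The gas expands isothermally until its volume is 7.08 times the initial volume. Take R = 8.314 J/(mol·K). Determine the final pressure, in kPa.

Isothermal: T stays 451 K; PV = const ⇒ V₂ = 291 L, P₂ = 40.1 kPa.

40.1 kPa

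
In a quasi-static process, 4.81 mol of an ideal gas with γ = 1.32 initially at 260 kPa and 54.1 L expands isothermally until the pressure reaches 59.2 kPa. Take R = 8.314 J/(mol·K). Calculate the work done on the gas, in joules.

T₁ = P₁V₁/(nR) = 260×54.1/(4.81×8.314) = 352 K.
Isothermal: T stays 352 K; PV = const ⇒ V₂ = 238 L, P₂ = 59.2 kPa.
W = nRT ln(V₂/V₁) = 4.81×8.314×352×ln(4.39) = 20800 J.
Work done on the gas = −W_by = -20800 J.

-20800 J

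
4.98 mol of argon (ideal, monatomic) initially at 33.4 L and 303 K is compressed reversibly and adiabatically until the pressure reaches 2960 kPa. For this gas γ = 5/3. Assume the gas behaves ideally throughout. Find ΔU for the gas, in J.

24200 J

P₁ = nRT₁/V₁ = 4.98×8.314×303/33.4 = 376 kPa.
Adiabatic: T₂/T₁ = (P₂/P₁)^((γ−1)/γ) ⇒ T₂ = 303×(7.88)^0.400 = 692 K; V₂ = 9.68 L.
For an ideal gas ΔU = nCvΔT with Cv = (3/2)R = 12.5 J/(mol·K).
ΔU = 4.98×12.5×(692−303) = 24200 J.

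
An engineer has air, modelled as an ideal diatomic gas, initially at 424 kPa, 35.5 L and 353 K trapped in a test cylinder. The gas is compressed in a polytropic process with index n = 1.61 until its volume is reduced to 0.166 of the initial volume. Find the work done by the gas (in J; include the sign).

n = P₁V₁/(RT₁) = 424×35.5/(8.314×353) = 5.13 mol.
Polytropic n=1.61: T₂ = T₁(V₁/V₂)^(n−1) = 353×(6.02)^0.61 = 1060 K; P₂ = P₁(V₁/V₂)^n = 7640 kPa.
W = (P₁V₁−P₂V₂)/(n−1) = (424×35.5−7640×5.89)/0.61 = -49100 J.

-49100 J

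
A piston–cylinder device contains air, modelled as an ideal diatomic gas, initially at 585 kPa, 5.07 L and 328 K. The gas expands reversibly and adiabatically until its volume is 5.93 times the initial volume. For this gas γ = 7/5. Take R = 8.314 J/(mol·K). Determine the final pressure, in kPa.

48.4 kPa

Adiabatic: TV^(γ−1) = const ⇒ T₂ = 328×(0.169)^0.400 = 161 K; PV^γ = const ⇒ P₂ = 48.4 kPa.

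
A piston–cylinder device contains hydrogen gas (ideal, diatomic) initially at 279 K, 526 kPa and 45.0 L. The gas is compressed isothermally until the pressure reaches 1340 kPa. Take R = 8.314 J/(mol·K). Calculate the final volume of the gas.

17.7 L

Isothermal: T stays 279 K; PV = const ⇒ V₂ = 17.7 L, P₂ = 1340 kPa.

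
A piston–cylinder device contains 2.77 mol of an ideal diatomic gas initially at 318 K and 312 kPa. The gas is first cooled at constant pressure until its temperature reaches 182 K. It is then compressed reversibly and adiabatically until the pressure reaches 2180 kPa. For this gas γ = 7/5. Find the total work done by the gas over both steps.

-10900 J

V₁ = nRT₁/P₁ = 2.77×8.314×318/312 = 23.5 L.
Step 1 — Isobaric: P stays 312 kPa; V/T = const ⇒ T₂ = 182 K, V₂ = 13.4 L.
W = PΔV = 312×(13.4−23.5) kPa·L = -3130 J.
ΔU = nCvΔT = 2.77×20.8×(182−318) = -7830 J.
Q = ΔU + W = nCpΔT = -11000 J.
State after step 1: P = 312 kPa, V = 13.4 L, T = 182 K.
Step 2 — Adiabatic: T₂/T₁ = (P₂/P₁)^((γ−1)/γ) ⇒ T₂ = 182×(6.99)^0.286 = 317 K; V₂ = 3.35 L.
ΔU = nCvΔT = 2.77×20.8×(317−182) = 7780 J.
Q = 0 for an adiabatic process, so W = −ΔU = -7780 J.
Net over both steps: W = -10900 J, Q = -11000 J, ΔU = -47.4 J.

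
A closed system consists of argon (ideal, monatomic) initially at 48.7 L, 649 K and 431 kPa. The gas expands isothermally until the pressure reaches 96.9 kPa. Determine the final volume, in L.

Isothermal: T stays 649 K; PV = const ⇒ V₂ = 217 L, P₂ = 96.9 kPa.

217 L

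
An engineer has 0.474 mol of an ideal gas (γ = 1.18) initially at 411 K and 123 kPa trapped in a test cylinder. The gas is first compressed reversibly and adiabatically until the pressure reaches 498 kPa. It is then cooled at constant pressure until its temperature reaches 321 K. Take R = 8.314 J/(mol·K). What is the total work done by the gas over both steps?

-2880 J

V₁ = nRT₁/P₁ = 0.474×8.314×411/123 = 13.2 L.
Step 1 — Adiabatic: T₂/T₁ = (P₂/P₁)^((γ−1)/γ) ⇒ T₂ = 411×(4.05)^0.153 = 509 K; V₂ = 4.03 L.
ΔU = nCvΔT = 0.474×46.2×(509−411) = 2140 J.
Q = 0 for an adiabatic process, so W = −ΔU = -2140 J.
State after step 1: P = 498 kPa, V = 4.03 L, T = 509 K.
Step 2 — Isobaric: P stays 498 kPa; V/T = const ⇒ T₂ = 321 K, V₂ = 2.54 L.
W = PΔV = 498×(2.54−4.03) kPa·L = -740 J.
ΔU = nCvΔT = 0.474×46.2×(321−509) = -4110 J.
Q = ΔU + W = nCpΔT = -4850 J.
Net over both steps: W = -2880 J, Q = -4850 J, ΔU = -1970 J.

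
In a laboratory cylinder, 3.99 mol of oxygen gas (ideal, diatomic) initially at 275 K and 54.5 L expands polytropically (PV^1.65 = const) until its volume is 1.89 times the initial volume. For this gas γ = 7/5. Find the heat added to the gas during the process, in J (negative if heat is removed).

-2970 J

P₁ = nRT₁/V₁ = 3.99×8.314×275/54.5 = 167 kPa.
Polytropic n=1.65: T₂ = T₁(V₁/V₂)^(n−1) = 275×(0.529)^0.65 = 182 K; P₂ = P₁(V₁/V₂)^n = 58.6 kPa.
W = (P₁V₁−P₂V₂)/(n−1) = (167×54.5−58.6×103)/0.65 = 4760 J.
ΔU = nCvΔT = 3.99×20.8×(182−275) = -7730 J.
Q = ΔU + W = -2970 J.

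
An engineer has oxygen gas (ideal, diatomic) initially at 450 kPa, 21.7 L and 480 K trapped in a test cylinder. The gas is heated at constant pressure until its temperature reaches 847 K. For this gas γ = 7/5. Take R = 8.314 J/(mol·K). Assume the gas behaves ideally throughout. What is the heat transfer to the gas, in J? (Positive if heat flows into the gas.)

n = P₁V₁/(RT₁) = 450×21.7/(8.314×480) = 2.45 mol.
Isobaric: P stays 450 kPa; V/T = const ⇒ T₂ = 847 K, V₂ = 38.3 L.
W = PΔV = 450×(38.3−21.7) kPa·L = 7470 J.
ΔU = nCvΔT = 2.45×20.8×(847−480) = 18700 J.
Q = ΔU + W = nCpΔT = 26100 J.

26100 J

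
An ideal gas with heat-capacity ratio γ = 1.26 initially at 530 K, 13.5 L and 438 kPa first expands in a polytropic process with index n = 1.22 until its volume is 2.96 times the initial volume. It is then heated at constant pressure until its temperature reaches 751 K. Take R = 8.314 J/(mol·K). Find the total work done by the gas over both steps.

9430 J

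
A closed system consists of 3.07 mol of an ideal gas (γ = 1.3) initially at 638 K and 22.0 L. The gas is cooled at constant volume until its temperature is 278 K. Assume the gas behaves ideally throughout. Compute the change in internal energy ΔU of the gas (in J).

P₁ = nRT₁/V₁ = 3.07×8.314×638/22.0 = 740 kPa.
Isochoric: V stays 22.0 L; P/T = const ⇒ T₂ = 278 K, P₂ = 323 kPa.
For an ideal gas ΔU = nCvΔT with Cv = R/(γ−1) = 27.7 J/(mol·K).
ΔU = 3.07×27.7×(278−638) = -30600 J.

-30600 J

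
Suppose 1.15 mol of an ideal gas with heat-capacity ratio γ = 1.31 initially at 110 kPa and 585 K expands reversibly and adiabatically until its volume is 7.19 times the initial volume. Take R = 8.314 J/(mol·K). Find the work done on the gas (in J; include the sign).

V₁ = nRT₁/P₁ = 1.15×8.314×585/110 = 50.8 L.
Adiabatic: TV^(γ−1) = const ⇒ T₂ = 585×(0.139)^0.310 = 317 K; PV^γ = const ⇒ P₂ = 8.30 kPa.
ΔU = nCvΔT = 1.15×26.8×(317−585) = -8250 J.
Q = 0 for an adiabatic process, so W = −ΔU = 8250 J.
Work done on the gas = −W_by = -8250 J.

-8250 J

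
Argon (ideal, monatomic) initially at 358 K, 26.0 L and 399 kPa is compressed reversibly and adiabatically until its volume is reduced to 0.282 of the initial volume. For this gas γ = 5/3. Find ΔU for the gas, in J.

20600 J

n = P₁V₁/(RT₁) = 399×26.0/(8.314×358) = 3.49 mol.
Adiabatic: TV^(γ−1) = const ⇒ T₂ = 358×(3.55)^0.667 = 832 K; PV^γ = const ⇒ P₂ = 3290 kPa.
For an ideal gas ΔU = nCvΔT with Cv = (3/2)R = 12.5 J/(mol·K).
ΔU = 3.49×12.5×(832−358) = 20600 J.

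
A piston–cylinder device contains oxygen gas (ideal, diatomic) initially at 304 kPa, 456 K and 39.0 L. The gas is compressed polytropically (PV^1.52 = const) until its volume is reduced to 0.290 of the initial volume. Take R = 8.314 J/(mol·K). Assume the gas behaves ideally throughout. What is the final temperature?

868 K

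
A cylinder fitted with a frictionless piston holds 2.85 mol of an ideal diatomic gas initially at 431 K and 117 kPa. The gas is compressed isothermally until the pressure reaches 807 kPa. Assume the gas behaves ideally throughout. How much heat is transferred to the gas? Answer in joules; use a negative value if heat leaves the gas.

-19700 J

V₁ = nRT₁/P₁ = 2.85×8.314×431/117 = 87.3 L.
Isothermal: T stays 431 K; PV = const ⇒ V₂ = 12.7 L, P₂ = 807 kPa.
ΔU = 0 (ideal gas, T constant).
W = nRT ln(V₂/V₁) = 2.85×8.314×431×ln(0.145) = -19700 J.
Q = ΔU + W = -19700 J.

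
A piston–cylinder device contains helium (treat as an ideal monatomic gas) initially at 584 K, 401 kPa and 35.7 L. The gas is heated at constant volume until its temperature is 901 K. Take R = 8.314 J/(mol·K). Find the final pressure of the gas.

619 kPa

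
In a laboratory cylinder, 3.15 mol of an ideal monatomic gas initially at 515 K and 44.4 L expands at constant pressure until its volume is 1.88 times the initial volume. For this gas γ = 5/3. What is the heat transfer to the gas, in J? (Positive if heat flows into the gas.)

29700 J

P₁ = nRT₁/V₁ = 3.15×8.314×515/44.4 = 304 kPa.
Isobaric: P stays 304 kPa; V/T = const ⇒ T₂ = 968 K, V₂ = 83.5 L.
W = PΔV = 304×(83.5−44.4) kPa·L = 11900 J.
ΔU = nCvΔT = 3.15×12.5×(968−515) = 17800 J.
Q = ΔU + W = nCpΔT = 29700 J.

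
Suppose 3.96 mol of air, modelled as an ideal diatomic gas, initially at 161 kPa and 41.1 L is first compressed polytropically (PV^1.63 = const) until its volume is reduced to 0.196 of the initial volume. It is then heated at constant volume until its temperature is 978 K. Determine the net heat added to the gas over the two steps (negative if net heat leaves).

45100 J

T₁ = P₁V₁/(nR) = 161×41.1/(3.96×8.314) = 201 K.
Step 1 — Polytropic n=1.63: T₂ = T₁(V₁/V₂)^(n−1) = 201×(5.10)^0.63 = 561 K; P₂ = P₁(V₁/V₂)^n = 2290 kPa.
W = (P₁V₁−P₂V₂)/(n−1) = (161×41.1−2290×8.06)/0.63 = -18800 J.
ΔU = nCvΔT = 3.96×20.8×(561−201) = 29600 J.
Q = ΔU + W = 10800 J.
State after step 1: P = 2290 kPa, V = 8.06 L, T = 561 K.
Step 2 — Isochoric: V stays 8.06 L; P/T = const ⇒ T₂ = 978 K, P₂ = 4000 kPa.
W = 0 (no volume change).
ΔU = nCvΔT = 3.96×20.8×(978−561) = 34300 J.
Q = ΔU = 34300 J.
Net over both steps: W = -18800 J, Q = 45100 J, ΔU = 64000 J.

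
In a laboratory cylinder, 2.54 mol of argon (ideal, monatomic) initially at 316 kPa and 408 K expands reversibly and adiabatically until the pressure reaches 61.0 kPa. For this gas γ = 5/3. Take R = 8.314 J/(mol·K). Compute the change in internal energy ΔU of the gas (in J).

V₁ = nRT₁/P₁ = 2.54×8.314×408/316 = 27.3 L.
Adiabatic: T₂/T₁ = (P₂/P₁)^((γ−1)/γ) ⇒ T₂ = 408×(0.193)^0.400 = 211 K; V₂ = 73.2 L.
For an ideal gas ΔU = nCvΔT with Cv = (3/2)R = 12.5 J/(mol·K).
ΔU = 2.54×12.5×(211−408) = -6230 J.

-6230 J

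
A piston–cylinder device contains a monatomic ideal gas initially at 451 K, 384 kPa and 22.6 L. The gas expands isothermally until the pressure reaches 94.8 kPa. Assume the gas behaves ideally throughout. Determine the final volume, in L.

Isothermal: T stays 451 K; PV = const ⇒ V₂ = 91.5 L, P₂ = 94.8 kPa.

91.5 L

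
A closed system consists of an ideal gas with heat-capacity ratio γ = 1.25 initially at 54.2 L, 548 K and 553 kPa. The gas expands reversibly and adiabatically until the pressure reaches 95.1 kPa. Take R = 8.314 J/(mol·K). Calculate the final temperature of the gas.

385 K

Adiabatic: T₂/T₁ = (P₂/P₁)^((γ−1)/γ) ⇒ T₂ = 548×(0.172)^0.200 = 385 K; V₂ = 222 L.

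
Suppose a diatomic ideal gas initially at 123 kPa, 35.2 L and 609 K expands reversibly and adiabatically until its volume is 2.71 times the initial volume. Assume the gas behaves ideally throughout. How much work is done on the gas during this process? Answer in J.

-3560 J

n = P₁V₁/(RT₁) = 123×35.2/(8.314×609) = 0.855 mol.
Adiabatic: TV^(γ−1) = const ⇒ T₂ = 609×(0.369)^0.400 = 409 K; PV^γ = const ⇒ P₂ = 30.5 kPa.
ΔU = nCvΔT = 0.855×20.8×(409−609) = -3560 J.
Q = 0 for an adiabatic process, so W = −ΔU = 3560 J.
Work done on the gas = −W_by = -3560 J.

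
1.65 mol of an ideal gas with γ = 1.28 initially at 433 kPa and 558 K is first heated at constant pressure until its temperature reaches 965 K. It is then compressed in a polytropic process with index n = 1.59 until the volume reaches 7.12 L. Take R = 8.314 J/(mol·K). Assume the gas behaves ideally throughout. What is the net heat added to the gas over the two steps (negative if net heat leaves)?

59400 J

V₁ = nRT₁/P₁ = 1.65×8.314×558/433 = 17.7 L.
Step 1 — Isobaric: P stays 433 kPa; V/T = const ⇒ T₂ = 965 K, V₂ = 30.6 L.
W = PΔV = 433×(30.6−17.7) kPa·L = 5580 J.
ΔU = nCvΔT = 1.65×29.7×(965−558) = 19900 J.
Q = ΔU + W = nCpΔT = 25500 J.
State after step 1: P = 433 kPa, V = 30.6 L, T = 965 K.
Step 2 — Polytropic n=1.59: T₂ = T₁(V₁/V₂)^(n−1) = 965×(4.29)^0.59 = 2280 K; P₂ = P₁(V₁/V₂)^n = 4390 kPa.
W = (P₁V₁−P₂V₂)/(n−1) = (433×30.6−4390×7.12)/0.59 = -30600 J.
ΔU = nCvΔT = 1.65×29.7×(2280−965) = 64400 J.
Q = ΔU + W = 33800 J.
Net over both steps: W = -25000 J, Q = 59400 J, ΔU = 84400 J.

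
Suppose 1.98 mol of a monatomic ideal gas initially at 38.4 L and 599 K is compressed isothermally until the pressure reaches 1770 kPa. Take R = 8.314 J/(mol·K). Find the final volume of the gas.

P₁ = nRT₁/V₁ = 1.98×8.314×599/38.4 = 257 kPa.
Isothermal: T stays 599 K; PV = const ⇒ V₂ = 5.57 L, P₂ = 1770 kPa.

5.57 L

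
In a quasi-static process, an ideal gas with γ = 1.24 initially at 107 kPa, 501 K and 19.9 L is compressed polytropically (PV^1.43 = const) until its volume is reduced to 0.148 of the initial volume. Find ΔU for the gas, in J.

n = P₁V₁/(RT₁) = 107×19.9/(8.314×501) = 0.511 mol.
Polytropic n=1.43: T₂ = T₁(V₁/V₂)^(n−1) = 501×(6.76)^0.43 = 1140 K; P₂ = P₁(V₁/V₂)^n = 1640 kPa.
For an ideal gas ΔU = nCvΔT with Cv = R/(γ−1) = 34.6 J/(mol·K).
ΔU = 0.511×34.6×(1140−501) = 11300 J.

11300 J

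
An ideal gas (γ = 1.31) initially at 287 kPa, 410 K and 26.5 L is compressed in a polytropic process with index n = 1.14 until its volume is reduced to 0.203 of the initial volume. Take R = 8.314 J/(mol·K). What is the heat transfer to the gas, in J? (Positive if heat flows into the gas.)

-7450 J

n = P₁V₁/(RT₁) = 287×26.5/(8.314×410) = 2.23 mol.
Polytropic n=1.14: T₂ = T₁(V₁/V₂)^(n−1) = 410×(4.93)^0.14 = 513 K; P₂ = P₁(V₁/V₂)^n = 1770 kPa.
W = (P₁V₁−P₂V₂)/(n−1) = (287×26.5−1770×5.38)/0.14 = -13600 J.
ΔU = nCvΔT = 2.23×26.8×(513−410) = 6140 J.
Q = ΔU + W = -7450 J.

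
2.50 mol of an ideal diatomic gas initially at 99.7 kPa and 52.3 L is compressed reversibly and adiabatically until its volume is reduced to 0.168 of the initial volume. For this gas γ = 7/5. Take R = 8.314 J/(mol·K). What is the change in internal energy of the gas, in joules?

T₁ = P₁V₁/(nR) = 99.7×52.3/(2.50×8.314) = 251 K.
Adiabatic: TV^(γ−1) = const ⇒ T₂ = 251×(5.95)^0.400 = 512 K; PV^γ = const ⇒ P₂ = 1210 kPa.
For an ideal gas ΔU = nCvΔT with Cv = (5/2)R = 20.8 J/(mol·K).
ΔU = 2.50×20.8×(512−251) = 13600 J.

13600 J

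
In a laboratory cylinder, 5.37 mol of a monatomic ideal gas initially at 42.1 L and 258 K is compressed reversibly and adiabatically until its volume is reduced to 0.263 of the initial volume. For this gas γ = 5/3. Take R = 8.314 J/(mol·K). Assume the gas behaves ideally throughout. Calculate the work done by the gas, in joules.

-24800 J

P₁ = nRT₁/V₁ = 5.37×8.314×258/42.1 = 274 kPa.
Adiabatic: TV^(γ−1) = const ⇒ T₂ = 258×(3.80)^0.667 = 629 K; PV^γ = const ⇒ P₂ = 2530 kPa.
ΔU = nCvΔT = 5.37×12.5×(629−258) = 24800 J.
Q = 0 for an adiabatic process, so W = −ΔU = -24800 J.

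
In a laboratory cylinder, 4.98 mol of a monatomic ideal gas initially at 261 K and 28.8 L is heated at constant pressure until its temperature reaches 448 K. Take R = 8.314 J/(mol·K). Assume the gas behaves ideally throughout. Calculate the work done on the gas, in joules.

P₁ = nRT₁/V₁ = 4.98×8.314×261/28.8 = 375 kPa.
Isobaric: P stays 375 kPa; V/T = const ⇒ T₂ = 448 K, V₂ = 49.4 L.
W = PΔV = 375×(49.4−28.8) kPa·L = 7740 J.
Work done on the gas = −W_by = -7740 J.

-7740 J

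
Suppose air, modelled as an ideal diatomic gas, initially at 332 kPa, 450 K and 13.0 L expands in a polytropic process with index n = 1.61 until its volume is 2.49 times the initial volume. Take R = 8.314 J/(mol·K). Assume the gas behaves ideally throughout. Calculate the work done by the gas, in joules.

3020 J

n = P₁V₁/(RT₁) = 332×13.0/(8.314×450) = 1.15 mol.
Polytropic n=1.61: T₂ = T₁(V₁/V₂)^(n−1) = 450×(0.402)^0.61 = 258 K; P₂ = P₁(V₁/V₂)^n = 76.4 kPa.
W = (P₁V₁−P₂V₂)/(n−1) = (332×13.0−76.4×32.4)/0.61 = 3020 J.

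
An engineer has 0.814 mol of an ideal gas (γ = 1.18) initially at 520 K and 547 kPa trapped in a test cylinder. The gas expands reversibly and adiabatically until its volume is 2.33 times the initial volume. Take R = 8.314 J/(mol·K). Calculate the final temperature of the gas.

V₁ = nRT₁/P₁ = 0.814×8.314×520/547 = 6.43 L.
Adiabatic: TV^(γ−1) = const ⇒ T₂ = 520×(0.429)^0.180 = 447 K; PV^γ = const ⇒ P₂ = 202 kPa.

447 K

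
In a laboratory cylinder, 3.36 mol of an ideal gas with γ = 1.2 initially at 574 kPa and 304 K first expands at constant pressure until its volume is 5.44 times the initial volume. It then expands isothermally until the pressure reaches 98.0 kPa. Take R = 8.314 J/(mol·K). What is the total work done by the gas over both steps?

V₁ = nRT₁/P₁ = 3.36×8.314×304/574 = 14.8 L.
Step 1 — Isobaric: P stays 574 kPa; V/T = const ⇒ T₂ = 1650 K, V₂ = 80.5 L.
W = PΔV = 574×(80.5−14.8) kPa·L = 37700 J.
ΔU = nCvΔT = 3.36×41.6×(1650−304) = 189000 J.
Q = ΔU + W = nCpΔT = 226000 J.
State after step 1: P = 574 kPa, V = 80.5 L, T = 1650 K.
Step 2 — Isothermal: T stays 1650 K; PV = const ⇒ V₂ = 471 L, P₂ = 98.0 kPa.
ΔU = 0 (ideal gas, T constant).
W = nRT ln(V₂/V₁) = 3.36×8.314×1650×ln(5.86) = 81700 J.
Q = ΔU + W = 81700 J.
Net over both steps: W = 119000 J, Q = 308000 J, ΔU = 189000 J.

119000 J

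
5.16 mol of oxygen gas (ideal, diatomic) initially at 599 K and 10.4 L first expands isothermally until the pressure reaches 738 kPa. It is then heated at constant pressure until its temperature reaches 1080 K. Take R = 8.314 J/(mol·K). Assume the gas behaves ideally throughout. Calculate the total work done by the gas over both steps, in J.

51700 J

P₁ = nRT₁/V₁ = 5.16×8.314×599/10.4 = 2470 kPa.
Step 1 — Isothermal: T stays 599 K; PV = const ⇒ V₂ = 34.8 L, P₂ = 738 kPa.
ΔU = 0 (ideal gas, T constant).
W = nRT ln(V₂/V₁) = 5.16×8.314×599×ln(3.35) = 31100 J.
Q = ΔU + W = 31100 J.
State after step 1: P = 738 kPa, V = 34.8 L, T = 599 K.
Step 2 — Isobaric: P stays 738 kPa; V/T = const ⇒ T₂ = 1080 K, V₂ = 62.8 L.
W = PΔV = 738×(62.8−34.8) kPa·L = 20600 J.
ΔU = nCvΔT = 5.16×20.8×(1080−599) = 51600 J.
Q = ΔU + W = nCpΔT = 72200 J.
Net over both steps: W = 51700 J, Q = 103000 J, ΔU = 51600 J.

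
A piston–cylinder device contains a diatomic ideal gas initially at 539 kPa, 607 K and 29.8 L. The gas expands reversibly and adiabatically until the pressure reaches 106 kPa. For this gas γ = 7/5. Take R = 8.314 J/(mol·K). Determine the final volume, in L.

Adiabatic: T₂/T₁ = (P₂/P₁)^((γ−1)/γ) ⇒ T₂ = 607×(0.197)^0.286 = 381 K; V₂ = 95.2 L.

95.2 L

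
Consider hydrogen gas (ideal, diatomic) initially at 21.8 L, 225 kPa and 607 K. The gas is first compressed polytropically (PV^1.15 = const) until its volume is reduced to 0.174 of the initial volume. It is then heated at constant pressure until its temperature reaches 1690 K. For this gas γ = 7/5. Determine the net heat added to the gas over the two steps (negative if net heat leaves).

n = P₁V₁/(RT₁) = 225×21.8/(8.314×607) = 0.972 mol.
Step 1 — Polytropic n=1.15: T₂ = T₁(V₁/V₂)^(n−1) = 607×(5.75)^0.15 = 789 K; P₂ = P₁(V₁/V₂)^n = 1680 kPa.
W = (P₁V₁−P₂V₂)/(n−1) = (225×21.8−1680×3.79)/0.15 = -9810 J.
ΔU = nCvΔT = 0.972×20.8×(789−607) = 3680 J.
Q = ΔU + W = -6130 J.
State after step 1: P = 1680 kPa, V = 3.79 L, T = 789 K.
Step 2 — Isobaric: P stays 1680 kPa; V/T = const ⇒ T₂ = 1690 K, V₂ = 8.12 L.
W = PΔV = 1680×(8.12−3.79) kPa·L = 7280 J.
ΔU = nCvΔT = 0.972×20.8×(1690−789) = 18200 J.
Q = ΔU + W = nCpΔT = 25500 J.
Net over both steps: W = -2530 J, Q = 19400 J, ΔU = 21900 J.

19400 J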